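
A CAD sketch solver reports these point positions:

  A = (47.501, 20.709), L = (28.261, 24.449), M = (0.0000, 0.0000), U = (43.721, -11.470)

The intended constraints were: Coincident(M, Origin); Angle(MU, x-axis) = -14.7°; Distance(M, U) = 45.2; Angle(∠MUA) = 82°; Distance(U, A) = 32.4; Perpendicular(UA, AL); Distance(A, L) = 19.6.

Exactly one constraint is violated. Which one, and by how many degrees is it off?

Perpendicular(UA, AL) — off by 4.30°.

M = (0.00, 0.00) ✓; MU at -14.70° ✓; |MU| = 45.20 ✓; ∠MUA = 82.00° ✓; |UA| = 32.40 ✓; ∠(UA, AL) = 85.70° ✗; |AL| = 19.60 ✓.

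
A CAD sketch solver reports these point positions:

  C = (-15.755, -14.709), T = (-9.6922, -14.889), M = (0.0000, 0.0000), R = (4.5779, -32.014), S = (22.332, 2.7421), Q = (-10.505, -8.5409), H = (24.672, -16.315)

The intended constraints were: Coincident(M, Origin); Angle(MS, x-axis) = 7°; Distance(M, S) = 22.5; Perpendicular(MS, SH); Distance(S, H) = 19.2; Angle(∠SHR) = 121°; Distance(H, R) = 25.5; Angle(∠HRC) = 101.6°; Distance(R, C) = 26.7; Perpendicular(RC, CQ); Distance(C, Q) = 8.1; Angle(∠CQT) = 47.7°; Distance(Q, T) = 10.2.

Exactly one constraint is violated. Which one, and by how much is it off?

Distance(Q, T) = 10.2 — off by 3.80.

M = (0.00, 0.00) ✓; MS at 7.000° ✓; |MS| = 22.50 ✓; ∠(MS, SH) = 90.00° ✓; |SH| = 19.20 ✓; ∠SHR = 121.0° ✓; |HR| = 25.50 ✓; ∠HRC = 101.6° ✓; |RC| = 26.70 ✓; ∠(RC, CQ) = 90.00° ✓; |CQ| = 8.100 ✓; ∠CQT = 47.70° ✓; |QT| = 6.400 ✗.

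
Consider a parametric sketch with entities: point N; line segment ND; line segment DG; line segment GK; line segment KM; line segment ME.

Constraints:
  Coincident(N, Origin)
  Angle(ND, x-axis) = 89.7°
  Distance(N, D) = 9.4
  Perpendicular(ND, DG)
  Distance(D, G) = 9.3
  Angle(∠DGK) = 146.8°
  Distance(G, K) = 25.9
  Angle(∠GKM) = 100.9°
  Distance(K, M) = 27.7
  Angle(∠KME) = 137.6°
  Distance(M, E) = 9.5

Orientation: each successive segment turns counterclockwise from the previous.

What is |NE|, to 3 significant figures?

36.5

N is at the origin; ND runs at 89.7° with length 9.4, so D = (0.0492, 9.40). ND is perpendicular to DG, so DG runs at 180°; with |DG| = 9.3, G = (-9.25, 9.45). ∠DGK = 146.8° gives GK at -147° from the x-axis; with |GK| = 25.9, K = (-31.0, -4.62). ∠GKM = 100.9° gives KM at -68.0° from the x-axis; with |KM| = 27.7, M = (-20.6, -30.3). ∠KME = 137.6° gives ME at -25.6° from the x-axis; with |ME| = 9.5, E = (-12.1, -34.4). Then |NE| = |E − N| = 36.5.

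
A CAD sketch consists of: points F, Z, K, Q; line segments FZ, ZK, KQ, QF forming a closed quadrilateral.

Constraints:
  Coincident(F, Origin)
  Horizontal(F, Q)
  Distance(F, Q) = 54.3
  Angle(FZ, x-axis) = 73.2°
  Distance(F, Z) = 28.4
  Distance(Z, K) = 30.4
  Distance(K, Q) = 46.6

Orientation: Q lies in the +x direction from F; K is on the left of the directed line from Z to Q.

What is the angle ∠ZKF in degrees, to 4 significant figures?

20.98°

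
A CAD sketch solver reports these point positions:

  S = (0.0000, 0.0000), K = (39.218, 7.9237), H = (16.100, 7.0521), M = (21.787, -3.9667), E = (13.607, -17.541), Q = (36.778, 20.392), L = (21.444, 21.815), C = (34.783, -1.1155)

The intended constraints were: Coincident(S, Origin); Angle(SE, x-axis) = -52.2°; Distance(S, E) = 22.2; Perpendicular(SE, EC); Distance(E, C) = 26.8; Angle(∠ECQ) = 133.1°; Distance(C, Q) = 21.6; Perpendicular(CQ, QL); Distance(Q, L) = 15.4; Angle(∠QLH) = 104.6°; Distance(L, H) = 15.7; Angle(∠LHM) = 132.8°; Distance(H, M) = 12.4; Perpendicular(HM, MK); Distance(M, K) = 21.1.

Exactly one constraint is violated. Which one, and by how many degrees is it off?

Perpendicular(HM, MK) — off by 7.00°.

S = (0.00, 0.00) ✓; SE at -52.20° ✓; |SE| = 22.20 ✓; ∠(SE, EC) = 90.00° ✓; |EC| = 26.80 ✓; ∠ECQ = 133.1° ✓; |CQ| = 21.60 ✓; ∠(CQ, QL) = 90.00° ✓; |QL| = 15.40 ✓; ∠QLH = 104.6° ✓; |LH| = 15.70 ✓; ∠LHM = 132.8° ✓; |HM| = 12.40 ✓; ∠(HM, MK) = 97.00° ✗; |MK| = 21.10 ✓.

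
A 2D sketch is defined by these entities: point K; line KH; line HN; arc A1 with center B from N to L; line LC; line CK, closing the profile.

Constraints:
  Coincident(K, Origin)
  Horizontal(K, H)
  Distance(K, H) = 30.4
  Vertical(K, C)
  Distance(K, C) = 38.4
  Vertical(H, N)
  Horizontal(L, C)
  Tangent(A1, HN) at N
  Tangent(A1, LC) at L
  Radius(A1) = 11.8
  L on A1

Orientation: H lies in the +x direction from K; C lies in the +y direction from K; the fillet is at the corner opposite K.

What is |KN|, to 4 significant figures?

40.39

K is at the origin; KH is horizontal with |KH| = 30.4 and H on the +x side, so H = (30.40, 0.000). K and C share the same x with |KC| = 38.4 and C on the +y side, so C = (0.000, 38.40). The virtual corner opposite K is at (30.40, 38.40). A1 meets HN tangentially, so BN is at right angles to HN and since A1 is tangent to LC there, BL ⟂ LC, with radius 11.8, so the center B sits 11.8 in from both sides at B = (18.60, 26.60). That places the tangent points at N = (30.40, 26.60) on HN and L = (18.60, 38.40) on LC. Then |KN| = |N − K| = 40.39.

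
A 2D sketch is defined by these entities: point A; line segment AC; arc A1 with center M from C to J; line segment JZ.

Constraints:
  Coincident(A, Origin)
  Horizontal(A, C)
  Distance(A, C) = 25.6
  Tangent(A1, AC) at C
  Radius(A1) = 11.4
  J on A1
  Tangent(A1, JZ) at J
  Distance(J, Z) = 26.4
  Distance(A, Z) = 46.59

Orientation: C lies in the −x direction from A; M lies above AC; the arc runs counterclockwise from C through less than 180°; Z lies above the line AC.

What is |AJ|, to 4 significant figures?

21.28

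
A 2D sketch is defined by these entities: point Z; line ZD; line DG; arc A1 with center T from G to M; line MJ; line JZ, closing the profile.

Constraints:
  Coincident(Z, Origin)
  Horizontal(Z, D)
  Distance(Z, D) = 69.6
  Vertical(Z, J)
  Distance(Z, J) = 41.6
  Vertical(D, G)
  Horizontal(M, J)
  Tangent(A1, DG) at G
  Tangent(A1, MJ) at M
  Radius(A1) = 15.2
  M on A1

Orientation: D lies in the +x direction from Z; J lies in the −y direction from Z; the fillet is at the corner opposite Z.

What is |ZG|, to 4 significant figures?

74.44

The virtual corner opposite Z is at (69.60, -41.60). A1 meets DG tangentially, so TG is at right angles to DG and the tangent condition forces TM to be normal to MJ, with radius 15.2, so the center T sits 15.2 in from both sides at T = (54.40, -26.40). That places the tangent points at G = (69.60, -26.40) on DG and M = (54.40, -41.60) on MJ. Then |ZG| = |G − Z| = 74.44.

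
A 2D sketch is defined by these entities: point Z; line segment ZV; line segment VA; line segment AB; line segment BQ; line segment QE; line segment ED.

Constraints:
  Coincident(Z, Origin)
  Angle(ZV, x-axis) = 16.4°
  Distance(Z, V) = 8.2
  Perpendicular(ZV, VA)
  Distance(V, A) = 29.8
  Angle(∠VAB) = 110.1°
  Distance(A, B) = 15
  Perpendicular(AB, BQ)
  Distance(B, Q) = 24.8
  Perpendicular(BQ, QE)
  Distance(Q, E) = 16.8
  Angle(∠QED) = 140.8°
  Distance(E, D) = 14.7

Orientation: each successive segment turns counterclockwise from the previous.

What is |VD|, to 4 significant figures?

12.82

Z is at the origin; ZV runs at 16.4° with length 8.2, so V = (7.866, 2.315). ZV ⟂ VA, so VA runs at 106.4°; with |VA| = 29.8, A = (-0.5474, 30.90). ∠VAB = 110.1° gives AB at 176.3° from the x-axis; with |AB| = 15.0, B = (-15.52, 31.87). AB is perpendicular to BQ, so BQ runs at -93.70°; with |BQ| = 24.8, Q = (-17.12, 7.122). BQ ⟂ QE, so QE runs at -3.700°; with |QE| = 16.8, E = (-0.3516, 6.038). ∠QED = 140.8° gives ED at 35.50° from the x-axis; with |ED| = 14.7, D = (11.62, 14.57). Then |VD| = |D − V| = 12.82.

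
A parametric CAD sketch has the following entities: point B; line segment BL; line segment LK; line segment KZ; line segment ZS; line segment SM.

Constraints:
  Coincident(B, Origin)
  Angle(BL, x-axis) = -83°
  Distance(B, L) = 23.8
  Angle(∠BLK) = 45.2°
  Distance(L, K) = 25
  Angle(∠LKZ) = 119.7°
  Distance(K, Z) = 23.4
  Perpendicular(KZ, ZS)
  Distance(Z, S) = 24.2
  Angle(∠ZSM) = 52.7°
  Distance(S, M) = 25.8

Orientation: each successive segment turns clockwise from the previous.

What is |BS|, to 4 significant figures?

15.47

B is at the origin; BL runs at -83.0° with length 23.8, so L = (2.900, -23.62). ∠BLK = 45.2° gives LK at 142.2° from the x-axis; with |LK| = 25.0, K = (-16.85, -8.300). ∠LKZ = 119.7° gives KZ at 81.90° from the x-axis; with |KZ| = 23.4, Z = (-13.56, 14.87). KZ is perpendicular to ZS, so ZS runs at -8.100°; with |ZS| = 24.2, S = (10.40, 11.46). Then |BS| = |S − B| = 15.47.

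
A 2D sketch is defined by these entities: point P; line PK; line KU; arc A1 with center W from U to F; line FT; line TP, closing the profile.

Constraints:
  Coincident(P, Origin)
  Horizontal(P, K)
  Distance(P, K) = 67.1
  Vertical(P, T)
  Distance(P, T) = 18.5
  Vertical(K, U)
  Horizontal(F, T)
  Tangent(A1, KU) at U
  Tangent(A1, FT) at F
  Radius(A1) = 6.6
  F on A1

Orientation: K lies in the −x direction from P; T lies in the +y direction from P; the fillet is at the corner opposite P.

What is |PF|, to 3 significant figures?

63.3

The virtual corner opposite P is at (-67.1, 18.5). Tangency of A1 to KU means the radius WU is perpendicular to KU and A1 meets FT tangentially, so WF is at right angles to FT, with radius 6.6, so the center W sits 6.6 in from both sides at W = (-60.5, 11.9). That places the tangent points at U = (-67.1, 11.9) on KU and F = (-60.5, 18.5) on FT. Then |PF| = |F − P| = 63.3.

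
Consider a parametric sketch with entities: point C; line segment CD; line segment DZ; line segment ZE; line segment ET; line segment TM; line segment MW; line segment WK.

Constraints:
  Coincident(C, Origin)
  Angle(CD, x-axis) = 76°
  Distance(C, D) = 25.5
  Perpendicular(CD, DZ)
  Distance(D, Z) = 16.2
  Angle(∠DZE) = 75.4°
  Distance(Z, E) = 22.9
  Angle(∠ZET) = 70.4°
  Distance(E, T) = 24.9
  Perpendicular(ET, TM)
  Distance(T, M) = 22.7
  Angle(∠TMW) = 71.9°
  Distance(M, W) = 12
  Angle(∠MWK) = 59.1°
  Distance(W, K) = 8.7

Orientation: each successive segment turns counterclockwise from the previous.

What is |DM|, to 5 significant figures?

10.922

∠ZET = 70.4° gives ET at 20.200° from the x-axis; with |ET| = 24.9, T = (14.058, 14.361). ET ⟂ TM, so TM runs at 110.20°; with |TM| = 22.7, M = (6.2202, 35.665). Then |DM| = |M − D| = 10.922.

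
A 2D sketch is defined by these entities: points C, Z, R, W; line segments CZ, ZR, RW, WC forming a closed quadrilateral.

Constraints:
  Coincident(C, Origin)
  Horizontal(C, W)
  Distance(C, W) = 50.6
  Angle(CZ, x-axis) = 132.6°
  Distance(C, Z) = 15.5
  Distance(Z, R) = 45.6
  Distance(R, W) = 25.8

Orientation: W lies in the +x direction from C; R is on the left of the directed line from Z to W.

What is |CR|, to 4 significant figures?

39.70

C is at the origin; CW is horizontal with |CW| = 50.6 and W in +x, so W = (50.6, 0). CZ runs at 132.6° with |CZ| = 15.5, so Z = (-10.49, 11.41). R is determined by |ZR| = 45.6 and |RW| = 25.8 together: it lies at the intersection of circle(Z, 45.6) and circle(W, 25.8). With |ZW| = 62.15, the foot of the radical line on ZW is 42.45 from Z and the perpendicular offset is √(45.6² − 42.45²) = 16.66. Taking the left-of-ZW solution: R = (34.29, 19.99).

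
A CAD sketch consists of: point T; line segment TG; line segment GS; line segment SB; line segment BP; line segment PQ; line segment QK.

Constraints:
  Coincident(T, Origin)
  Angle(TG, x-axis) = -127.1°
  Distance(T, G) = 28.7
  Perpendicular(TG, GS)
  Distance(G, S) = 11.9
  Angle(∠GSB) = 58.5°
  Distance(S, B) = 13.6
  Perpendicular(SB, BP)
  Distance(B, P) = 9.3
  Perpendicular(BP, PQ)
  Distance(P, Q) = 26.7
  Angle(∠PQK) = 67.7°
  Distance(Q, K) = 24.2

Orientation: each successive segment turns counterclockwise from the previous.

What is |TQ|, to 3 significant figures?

46.0

T is at the origin; TG runs at -127.1° with length 28.7, so G = (-17.3, -22.9). TG is perpendicular to GS, so GS runs at -37.1°; with |GS| = 11.9, S = (-7.82, -30.1). ∠GSB = 58.5° gives SB at 84.4° from the x-axis; with |SB| = 13.6, B = (-6.49, -16.5). SB is perpendicular to BP, so BP runs at 174°; with |BP| = 9.3, P = (-15.7, -15.6). BP ⟂ PQ, so PQ runs at -95.6°; with |PQ| = 26.7, Q = (-18.4, -42.2). Then |TQ| = |Q − T| = 46.0.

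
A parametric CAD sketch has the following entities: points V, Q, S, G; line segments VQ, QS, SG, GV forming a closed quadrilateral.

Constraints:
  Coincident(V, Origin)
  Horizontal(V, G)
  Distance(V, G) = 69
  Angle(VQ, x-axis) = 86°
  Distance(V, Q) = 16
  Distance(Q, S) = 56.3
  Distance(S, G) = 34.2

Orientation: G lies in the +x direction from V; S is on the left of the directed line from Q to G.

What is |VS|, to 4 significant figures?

63.54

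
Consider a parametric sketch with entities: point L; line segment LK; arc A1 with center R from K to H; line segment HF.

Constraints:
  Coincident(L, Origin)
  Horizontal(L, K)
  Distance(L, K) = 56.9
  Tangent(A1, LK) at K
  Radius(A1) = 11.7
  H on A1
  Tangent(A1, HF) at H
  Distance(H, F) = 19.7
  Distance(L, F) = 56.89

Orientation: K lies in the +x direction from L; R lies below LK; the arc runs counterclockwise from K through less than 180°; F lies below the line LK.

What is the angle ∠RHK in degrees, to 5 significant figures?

42.668°

Checks: L.y = 0.00, K.y = 0.00 ✓; |RH| = 11.70 ✓; ∠(RH, HF) = 90.00° ✓; |HF| = 19.70 ✓; |LF| = 56.89 ✓.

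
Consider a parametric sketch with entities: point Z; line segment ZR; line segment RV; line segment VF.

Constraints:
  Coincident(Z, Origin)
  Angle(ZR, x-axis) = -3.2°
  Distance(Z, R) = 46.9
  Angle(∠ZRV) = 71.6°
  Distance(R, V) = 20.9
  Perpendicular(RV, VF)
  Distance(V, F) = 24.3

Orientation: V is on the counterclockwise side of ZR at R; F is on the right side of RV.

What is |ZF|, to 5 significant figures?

69.072

∠ZRV = 71.6°, so RV runs at -3.2° + (180° − 71.6°) = 105.20° from the x-axis; with |RV| = 20.9, V = R + 20.9·(cos 105.20°, sin 105.20°) = (41.347, 17.551). RV is perpendicular to VF; with |VF| = 24.3 on the right of RV, F = V + 24.3·(0.96502, 0.26219) = (64.797, 23.922). Then |ZF| = |F − Z| = 69.072.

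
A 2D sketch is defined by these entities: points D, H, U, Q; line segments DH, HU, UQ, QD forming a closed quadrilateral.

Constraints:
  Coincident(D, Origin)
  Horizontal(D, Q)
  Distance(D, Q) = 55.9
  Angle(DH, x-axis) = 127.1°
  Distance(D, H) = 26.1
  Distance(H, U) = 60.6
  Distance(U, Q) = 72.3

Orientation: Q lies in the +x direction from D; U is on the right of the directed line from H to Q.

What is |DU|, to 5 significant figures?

39.169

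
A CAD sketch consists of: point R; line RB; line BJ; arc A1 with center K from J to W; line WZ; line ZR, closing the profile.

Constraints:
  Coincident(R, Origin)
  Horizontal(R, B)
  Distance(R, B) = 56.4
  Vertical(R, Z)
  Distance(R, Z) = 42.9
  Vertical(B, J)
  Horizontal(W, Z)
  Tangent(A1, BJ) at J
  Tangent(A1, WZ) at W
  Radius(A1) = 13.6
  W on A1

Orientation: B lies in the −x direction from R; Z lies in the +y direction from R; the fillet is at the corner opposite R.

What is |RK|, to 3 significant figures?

51.9

R and Z share the same x with |RZ| = 42.9 and Z on the +y side, so Z = (0.00, 42.9). The virtual corner opposite R is at (-56.4, 42.9). A1 meets BJ tangentially, so KJ is at right angles to BJ and A1 meets WZ tangentially, so KW is at right angles to WZ, with radius 13.6, so the center K sits 13.6 in from both sides at K = (-42.8, 29.3). Then |RK| = |K − R| = 51.9.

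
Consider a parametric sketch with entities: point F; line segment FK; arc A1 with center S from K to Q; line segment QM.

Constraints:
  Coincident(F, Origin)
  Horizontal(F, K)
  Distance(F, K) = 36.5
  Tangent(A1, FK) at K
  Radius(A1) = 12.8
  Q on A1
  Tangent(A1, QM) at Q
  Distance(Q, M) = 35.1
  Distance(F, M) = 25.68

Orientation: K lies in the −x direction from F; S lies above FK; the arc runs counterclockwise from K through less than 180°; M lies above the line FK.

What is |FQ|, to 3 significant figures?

28.4

Checks: |SQ| = 12.80 ✓; ∠(SQ, QM) = 90.00° ✓; |QM| = 35.10 ✓; |FM| = 25.68 ✓.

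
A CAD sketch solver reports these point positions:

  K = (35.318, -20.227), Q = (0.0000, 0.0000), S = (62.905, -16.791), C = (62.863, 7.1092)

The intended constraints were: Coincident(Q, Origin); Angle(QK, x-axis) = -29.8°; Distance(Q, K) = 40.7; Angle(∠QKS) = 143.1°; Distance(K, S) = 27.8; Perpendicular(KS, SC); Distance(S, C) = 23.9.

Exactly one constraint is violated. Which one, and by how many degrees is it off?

Perpendicular(KS, SC) — off by 7.00°.

Q = (0.00, 0.00) ✓; QK at -29.80° ✓; |QK| = 40.70 ✓; ∠QKS = 143.1° ✓; |KS| = 27.80 ✓; ∠(KS, SC) = 83.00° ✗; |SC| = 23.90 ✓.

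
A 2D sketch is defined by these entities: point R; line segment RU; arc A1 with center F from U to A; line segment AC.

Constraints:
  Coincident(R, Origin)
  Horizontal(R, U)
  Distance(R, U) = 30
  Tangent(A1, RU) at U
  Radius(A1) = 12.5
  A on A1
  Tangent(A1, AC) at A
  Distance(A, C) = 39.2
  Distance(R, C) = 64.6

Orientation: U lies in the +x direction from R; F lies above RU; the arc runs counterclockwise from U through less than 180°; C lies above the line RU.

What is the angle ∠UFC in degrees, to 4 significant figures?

170.4°

R is at the origin; R and U share the same y with |RU| = 30.0 and U on the +x side, so U = (30.00, 0.000). Tangency of A1 to RU means the radius FU is perpendicular to RU, so F = U + (0, 12.5) = (30.00, 12.50). Since FA ⟂ AC (tangency), |FC| = √(12.5² + 39.2²) = 41.14 regardless of where A sits on A1. So C lies on both circle(R, 64.6) and circle(F, 41.14); the above-RU intersection is C = (36.83, 53.07). A is the foot of the tangent from C: A = (42.37, 14.27).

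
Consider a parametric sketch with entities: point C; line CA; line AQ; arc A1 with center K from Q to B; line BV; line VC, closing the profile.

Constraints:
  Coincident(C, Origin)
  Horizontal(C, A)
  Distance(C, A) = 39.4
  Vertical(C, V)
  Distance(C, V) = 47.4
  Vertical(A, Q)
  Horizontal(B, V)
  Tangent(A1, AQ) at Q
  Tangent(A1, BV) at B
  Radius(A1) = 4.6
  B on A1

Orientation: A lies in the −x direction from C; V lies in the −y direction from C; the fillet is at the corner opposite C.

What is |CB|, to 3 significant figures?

58.8

The virtual corner opposite C is at (-39.4, -47.4). Since A1 is tangent to AQ there, KQ ⟂ AQ and A1 meets BV tangentially, so KB is at right angles to BV, with radius 4.6, so the center K sits 4.6 in from both sides at K = (-34.8, -42.8). That places the tangent points at Q = (-39.4, -42.8) on AQ and B = (-34.8, -47.4) on BV. Then |CB| = |B − C| = 58.8.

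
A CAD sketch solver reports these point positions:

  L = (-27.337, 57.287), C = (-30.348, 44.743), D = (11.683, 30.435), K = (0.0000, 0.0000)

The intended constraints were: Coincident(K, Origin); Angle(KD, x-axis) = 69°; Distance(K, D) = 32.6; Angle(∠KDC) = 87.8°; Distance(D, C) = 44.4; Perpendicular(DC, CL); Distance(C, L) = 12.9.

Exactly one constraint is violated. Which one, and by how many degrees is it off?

Perpendicular(DC, CL) — off by 5.30°.

K = (0.00, 0.00) ✓; KD at 69.00° ✓; |KD| = 32.60 ✓; ∠KDC = 87.80° ✓; |DC| = 44.40 ✓; ∠(DC, CL) = 84.70° ✗; |CL| = 12.90 ✓.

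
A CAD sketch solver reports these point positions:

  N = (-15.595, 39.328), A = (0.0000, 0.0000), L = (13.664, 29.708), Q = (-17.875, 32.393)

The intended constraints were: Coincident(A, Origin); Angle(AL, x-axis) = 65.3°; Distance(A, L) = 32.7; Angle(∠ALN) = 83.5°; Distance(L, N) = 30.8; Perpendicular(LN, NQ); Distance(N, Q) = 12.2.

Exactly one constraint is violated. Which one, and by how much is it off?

Distance(N, Q) = 12.2 — off by 4.90.

A = (0.00, 0.00) ✓; AL at 65.30° ✓; |AL| = 32.70 ✓; ∠ALN = 83.50° ✓; |LN| = 30.80 ✓; ∠(LN, NQ) = 90.00° ✓; |NQ| = 7.300 ✗.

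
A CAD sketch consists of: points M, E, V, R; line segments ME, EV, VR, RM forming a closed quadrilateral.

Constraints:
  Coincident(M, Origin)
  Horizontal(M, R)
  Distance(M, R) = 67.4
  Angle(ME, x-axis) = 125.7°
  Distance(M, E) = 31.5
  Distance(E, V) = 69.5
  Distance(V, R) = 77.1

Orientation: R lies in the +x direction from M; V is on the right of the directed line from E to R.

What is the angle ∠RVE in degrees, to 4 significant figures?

75.07°

M is at the origin; MR is horizontal with |MR| = 67.4 and R in +x, so R = (67.4, 0). ME runs at 125.7° with |ME| = 31.5, so E = (-18.38, 25.58). V is determined by |EV| = 69.5 and |VR| = 77.1 together: it lies at the intersection of circle(E, 69.5) and circle(R, 77.1). With |ER| = 89.51, the foot of the radical line on ER is 38.53 from E and the perpendicular offset is √(69.5² − 38.53²) = 57.84. Taking the right-of-ER solution: V = (2.017, -40.86).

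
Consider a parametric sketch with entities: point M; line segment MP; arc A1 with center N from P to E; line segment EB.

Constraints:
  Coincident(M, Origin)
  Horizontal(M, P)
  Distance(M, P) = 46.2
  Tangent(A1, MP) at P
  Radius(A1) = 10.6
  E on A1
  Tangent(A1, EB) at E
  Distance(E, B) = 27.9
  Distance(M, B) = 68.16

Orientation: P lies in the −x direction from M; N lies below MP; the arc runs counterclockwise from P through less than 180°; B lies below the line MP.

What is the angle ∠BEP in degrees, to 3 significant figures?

134°

Checks: |NE| = 10.60 ✓; ∠(NE, EB) = 90.00° ✓; |EB| = 27.90 ✓; |MB| = 68.16 ✓.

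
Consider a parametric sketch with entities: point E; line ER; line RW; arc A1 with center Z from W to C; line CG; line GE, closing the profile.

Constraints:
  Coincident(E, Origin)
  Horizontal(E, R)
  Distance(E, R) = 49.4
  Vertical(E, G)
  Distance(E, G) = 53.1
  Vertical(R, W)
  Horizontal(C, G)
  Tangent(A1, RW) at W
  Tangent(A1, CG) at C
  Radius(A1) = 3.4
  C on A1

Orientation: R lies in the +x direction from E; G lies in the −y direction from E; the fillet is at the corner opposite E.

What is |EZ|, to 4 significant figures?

67.72

E is at the origin; ER is horizontal with |ER| = 49.4 and R on the +x side, so R = (49.40, 0.000). EG is vertical with |EG| = 53.1 and G on the −y side, so G = (0.000, -53.10). The virtual corner opposite E is at (49.40, -53.10). Tangency of A1 to RW means the radius ZW is perpendicular to RW and the tangent condition forces ZC to be normal to CG, with radius 3.4, so the center Z sits 3.4 in from both sides at Z = (46.00, -49.70). Then |EZ| = |Z − E| = 67.72.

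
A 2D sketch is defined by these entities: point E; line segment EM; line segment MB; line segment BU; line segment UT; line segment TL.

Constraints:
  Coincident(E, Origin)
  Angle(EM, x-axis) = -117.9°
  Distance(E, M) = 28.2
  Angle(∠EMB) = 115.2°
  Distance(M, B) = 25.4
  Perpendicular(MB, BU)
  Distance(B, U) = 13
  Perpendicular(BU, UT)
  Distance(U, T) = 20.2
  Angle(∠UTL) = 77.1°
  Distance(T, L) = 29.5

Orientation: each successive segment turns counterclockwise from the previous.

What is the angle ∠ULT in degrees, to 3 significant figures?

38.2°

BU is perpendicular to UT, so UT runs at 127°; with |UT| = 20.2, T = (0.322, -21.3). ∠UTL = 77.1° gives TL at -130° from the x-axis; with |TL| = 29.5, L = (-18.7, -43.8). Then cos ∠ULT = LU·LT / (|LU||LT|), giving 38.2°.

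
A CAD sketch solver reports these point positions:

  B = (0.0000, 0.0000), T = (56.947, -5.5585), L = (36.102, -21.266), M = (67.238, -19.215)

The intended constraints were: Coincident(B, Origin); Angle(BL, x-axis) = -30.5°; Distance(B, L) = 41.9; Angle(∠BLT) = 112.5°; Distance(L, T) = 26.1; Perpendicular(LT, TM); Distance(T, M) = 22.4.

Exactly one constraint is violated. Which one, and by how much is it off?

Distance(T, M) = 22.4 — off by 5.30.

B = (0.00, 0.00) ✓; BL at -30.50° ✓; |BL| = 41.90 ✓; ∠BLT = 112.5° ✓; |LT| = 26.10 ✓; ∠(LT, TM) = 90.00° ✓; |TM| = 17.10 ✗.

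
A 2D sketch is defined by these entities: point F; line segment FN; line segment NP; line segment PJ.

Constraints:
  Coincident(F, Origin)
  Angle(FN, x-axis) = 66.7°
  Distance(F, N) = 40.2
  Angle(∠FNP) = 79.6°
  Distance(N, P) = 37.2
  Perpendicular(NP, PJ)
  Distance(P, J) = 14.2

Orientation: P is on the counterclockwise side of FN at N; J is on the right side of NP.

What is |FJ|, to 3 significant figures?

61.5

∠FNP = 79.6°, so NP runs at 66.7° + (180° − 79.6°) = 167° from the x-axis; with |NP| = 37.2, P = N + 37.2·(cos 167°, sin 167°) = (-20.4, 45.2). NP is perpendicular to PJ; with |PJ| = 14.2 on the right of NP, J = P + 14.2·(0.223, 0.975) = (-17.2, 59.1). Then |FJ| = |J − F| = 61.5.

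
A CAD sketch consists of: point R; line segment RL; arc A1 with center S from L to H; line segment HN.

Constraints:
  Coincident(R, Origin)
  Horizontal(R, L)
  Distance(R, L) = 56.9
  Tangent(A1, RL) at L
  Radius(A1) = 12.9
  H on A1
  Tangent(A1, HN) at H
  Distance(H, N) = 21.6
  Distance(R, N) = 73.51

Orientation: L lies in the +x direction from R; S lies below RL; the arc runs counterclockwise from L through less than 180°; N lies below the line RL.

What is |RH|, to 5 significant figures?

52.783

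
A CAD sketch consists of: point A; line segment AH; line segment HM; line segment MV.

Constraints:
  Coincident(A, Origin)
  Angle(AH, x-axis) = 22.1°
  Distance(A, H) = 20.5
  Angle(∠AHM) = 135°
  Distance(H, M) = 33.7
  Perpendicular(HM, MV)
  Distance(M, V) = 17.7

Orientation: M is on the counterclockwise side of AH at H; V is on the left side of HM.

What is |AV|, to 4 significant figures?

48.30

A is at the origin; AH runs at 22.1° with length 20.5, so H = 20.5·(cos 22.1°, sin 22.1°) = (18.99, 7.713). ∠AHM = 135.0°, so HM runs at 22.1° + (180° − 135.0°) = 67.10° from the x-axis; with |HM| = 33.7, M = H + 33.7·(cos 67.10°, sin 67.10°) = (32.11, 38.76). HM ⟂ MV; with |MV| = 17.7 on the left of HM, V = M + 17.7·(-0.9212, 0.3891) = (15.80, 45.64). Then |AV| = |V − A| = 48.30.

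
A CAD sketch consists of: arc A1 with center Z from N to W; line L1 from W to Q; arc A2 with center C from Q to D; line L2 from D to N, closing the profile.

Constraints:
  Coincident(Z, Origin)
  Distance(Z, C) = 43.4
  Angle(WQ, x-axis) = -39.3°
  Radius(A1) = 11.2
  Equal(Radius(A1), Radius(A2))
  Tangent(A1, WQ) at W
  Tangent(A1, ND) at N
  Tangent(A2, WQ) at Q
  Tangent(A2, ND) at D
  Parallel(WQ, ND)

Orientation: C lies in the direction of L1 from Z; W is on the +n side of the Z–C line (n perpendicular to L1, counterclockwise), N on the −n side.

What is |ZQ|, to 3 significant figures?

44.8

The slot axis is L1's direction at -39.3°, so u = (cos -39.3°, sin -39.3°) = (0.774, -0.633) and n = (−sin -39.3°, cos -39.3°) = (0.633, 0.774). Z is at the origin and C lies 43.4 along u from Z, so C = 43.4·u = (33.6, -27.5). Tangency of A1 to both parallel lines with radius 11.2 puts W and N at Z ± 11.2·n: W = (7.09, 8.67), N = (-7.09, -8.67). Equal radii place Q and D the same way about C: Q = C + 11.2·n = (40.7, -18.8), D = C − 11.2·n = (26.5, -36.2). Then |ZQ| = |Q − Z| = 44.8.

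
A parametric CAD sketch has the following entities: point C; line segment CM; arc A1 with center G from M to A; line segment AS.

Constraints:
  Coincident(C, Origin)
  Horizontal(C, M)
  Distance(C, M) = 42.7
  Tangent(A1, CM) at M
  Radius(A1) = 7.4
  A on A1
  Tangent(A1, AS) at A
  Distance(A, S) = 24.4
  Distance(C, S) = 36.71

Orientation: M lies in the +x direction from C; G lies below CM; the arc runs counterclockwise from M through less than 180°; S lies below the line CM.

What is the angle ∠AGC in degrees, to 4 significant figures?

15.42°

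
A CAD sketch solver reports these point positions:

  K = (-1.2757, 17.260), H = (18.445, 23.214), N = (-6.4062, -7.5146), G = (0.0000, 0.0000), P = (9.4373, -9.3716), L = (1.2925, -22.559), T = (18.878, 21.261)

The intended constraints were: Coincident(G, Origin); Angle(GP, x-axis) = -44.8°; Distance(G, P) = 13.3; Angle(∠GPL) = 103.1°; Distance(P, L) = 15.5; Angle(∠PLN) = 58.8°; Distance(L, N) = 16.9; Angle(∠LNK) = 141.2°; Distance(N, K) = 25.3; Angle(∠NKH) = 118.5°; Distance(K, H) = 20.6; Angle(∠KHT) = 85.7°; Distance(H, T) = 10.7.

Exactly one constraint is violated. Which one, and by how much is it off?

Distance(H, T) = 10.7 — off by 8.70.

G = (0.00, 0.00) ✓; GP at -44.80° ✓; |GP| = 13.30 ✓; ∠GPL = 103.1° ✓; |PL| = 15.50 ✓; ∠PLN = 58.80° ✓; |LN| = 16.90 ✓; ∠LNK = 141.2° ✓; |NK| = 25.30 ✓; ∠NKH = 118.5° ✓; |KH| = 20.60 ✓; ∠KHT = 85.70° ✓; |HT| = 2.000 ✗.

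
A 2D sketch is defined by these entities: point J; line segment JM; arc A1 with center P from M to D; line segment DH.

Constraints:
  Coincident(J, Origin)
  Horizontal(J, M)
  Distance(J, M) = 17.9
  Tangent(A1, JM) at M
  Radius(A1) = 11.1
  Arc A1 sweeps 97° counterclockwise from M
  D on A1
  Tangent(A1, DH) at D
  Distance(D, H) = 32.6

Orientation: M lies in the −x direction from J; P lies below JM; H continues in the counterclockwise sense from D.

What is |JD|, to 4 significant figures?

31.48

J is at the origin; J and M share the same y with |JM| = 17.9 and M on the −x side, so M = (-17.90, 0.000). Tangency of A1 to JM means the radius PM is perpendicular to JM, so P = M + (0, -11.1) = (-17.90, -11.10). On A1, M sits at bearing 90° from P; a 97° counterclockwise sweep puts D at bearing 187°, so D = P + 11.1·(cos 187°, sin 187°) = (-28.92, -12.45). Then |JD| = |D − J| = 31.48.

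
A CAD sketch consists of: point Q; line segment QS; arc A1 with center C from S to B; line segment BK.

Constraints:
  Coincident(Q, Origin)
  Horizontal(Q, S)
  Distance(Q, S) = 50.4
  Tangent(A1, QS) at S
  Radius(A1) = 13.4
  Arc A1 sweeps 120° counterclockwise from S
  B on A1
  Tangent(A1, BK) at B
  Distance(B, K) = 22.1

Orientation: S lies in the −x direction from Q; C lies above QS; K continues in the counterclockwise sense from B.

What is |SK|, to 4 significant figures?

39.24

Q is at the origin; Q and S share the same y with |QS| = 50.4 and S on the −x side, so S = (-50.40, 0.000). The tangent condition forces CS to be normal to QS, so C = S + (0, 13.4) = (-50.40, 13.40). On A1, S sits at bearing -90° from C; a 120° counterclockwise sweep puts B at bearing 30°, so B = C + 13.4·(cos 30°, sin 30°) = (-38.80, 20.10). Tangency of A1 to BK means the radius CB is perpendicular to BK, so BK runs along (−sin 30°, cos 30°); with |BK| = 22.1, K = (-49.85, 39.24). Then |SK| = |K − S| = 39.24.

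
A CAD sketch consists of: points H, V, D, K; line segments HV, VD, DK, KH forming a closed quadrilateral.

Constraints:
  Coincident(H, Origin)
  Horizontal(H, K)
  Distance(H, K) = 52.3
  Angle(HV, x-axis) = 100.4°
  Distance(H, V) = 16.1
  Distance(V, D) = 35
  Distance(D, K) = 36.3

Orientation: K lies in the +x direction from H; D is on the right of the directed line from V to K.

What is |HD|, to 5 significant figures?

21.804

Checks: |HK| = 52.30 ✓; |HV| = 16.10 ✓; |VD| = 35.00 ✓; |DK| = 36.30 ✓.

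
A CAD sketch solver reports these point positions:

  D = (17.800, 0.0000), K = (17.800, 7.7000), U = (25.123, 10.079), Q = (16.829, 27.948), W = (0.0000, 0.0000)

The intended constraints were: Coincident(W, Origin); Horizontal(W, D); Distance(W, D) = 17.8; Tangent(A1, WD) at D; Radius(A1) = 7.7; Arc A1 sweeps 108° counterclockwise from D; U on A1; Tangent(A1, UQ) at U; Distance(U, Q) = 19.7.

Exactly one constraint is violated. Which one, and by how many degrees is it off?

Tangent(A1, UQ) at U — off by 6.90°.

W = (0.00, 0.00) ✓; W.y = 0.00, D.y = 0.00 ✓; |WD| = 17.80 ✓; ∠(KD, DW) = 90.00° ✓; |KD| = 7.700 ✓; bearing(K→U) − bearing(K→D) = 108.0° ✓; |KU| = 7.700 ✓; ∠(KU, UQ) = 83.10° ✗; |UQ| = 19.70 ✓.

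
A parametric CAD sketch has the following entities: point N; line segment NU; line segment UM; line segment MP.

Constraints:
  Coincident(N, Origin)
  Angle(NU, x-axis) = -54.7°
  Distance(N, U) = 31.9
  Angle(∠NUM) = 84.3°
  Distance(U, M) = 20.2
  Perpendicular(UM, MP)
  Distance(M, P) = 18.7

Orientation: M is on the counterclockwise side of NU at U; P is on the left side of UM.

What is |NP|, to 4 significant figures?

21.45

N is at the origin; NU runs at -54.7° with length 31.9, so U = 31.9·(cos -54.7°, sin -54.7°) = (18.43, -26.03). ∠NUM = 84.3°, so UM runs at -54.7° + (180° − 84.3°) = 41.00° from the x-axis; with |UM| = 20.2, M = U + 20.2·(cos 41.00°, sin 41.00°) = (33.68, -12.78). UM ⟂ MP; with |MP| = 18.7 on the left of UM, P = M + 18.7·(-0.6561, 0.7547) = (21.41, 1.331). Then |NP| = |P − N| = 21.45.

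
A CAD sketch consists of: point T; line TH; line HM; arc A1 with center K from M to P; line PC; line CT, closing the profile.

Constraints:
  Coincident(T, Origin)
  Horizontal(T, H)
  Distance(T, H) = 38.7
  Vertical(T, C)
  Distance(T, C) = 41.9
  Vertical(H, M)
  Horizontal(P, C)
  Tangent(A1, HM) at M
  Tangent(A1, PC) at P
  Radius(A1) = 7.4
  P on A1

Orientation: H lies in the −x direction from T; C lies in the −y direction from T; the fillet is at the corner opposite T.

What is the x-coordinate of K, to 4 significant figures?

-31.30

T is at the origin; T and H share the same y with |TH| = 38.7 and H on the −x side, so H = (-38.70, 0.000). T and C share the same x with |TC| = 41.9 and C on the −y side, so C = (0.000, -41.90). The virtual corner opposite T is at (-38.70, -41.90). Since A1 is tangent to HM there, KM ⟂ HM and A1 meets PC tangentially, so KP is at right angles to PC, with radius 7.4, so the center K sits 7.4 in from both sides at K = (-31.30, -34.50). So K.x = -31.30.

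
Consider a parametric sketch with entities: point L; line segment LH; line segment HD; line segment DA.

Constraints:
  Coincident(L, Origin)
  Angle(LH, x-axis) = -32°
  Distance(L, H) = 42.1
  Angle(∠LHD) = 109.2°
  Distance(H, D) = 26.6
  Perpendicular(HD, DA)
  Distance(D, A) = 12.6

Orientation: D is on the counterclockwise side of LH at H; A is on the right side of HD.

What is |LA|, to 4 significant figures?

66.16

L is at the origin; LH runs at -32.0° with length 42.1, so H = 42.1·(cos -32.0°, sin -32.0°) = (35.70, -22.31). ∠LHD = 109.2°, so HD runs at -32.0° + (180° − 109.2°) = 38.80° from the x-axis; with |HD| = 26.6, D = H + 26.6·(cos 38.80°, sin 38.80°) = (56.43, -5.642). HD ⟂ DA; with |DA| = 12.6 on the right of HD, A = D + 12.6·(0.6266, -0.7793) = (64.33, -15.46). Then |LA| = |A − L| = 66.16.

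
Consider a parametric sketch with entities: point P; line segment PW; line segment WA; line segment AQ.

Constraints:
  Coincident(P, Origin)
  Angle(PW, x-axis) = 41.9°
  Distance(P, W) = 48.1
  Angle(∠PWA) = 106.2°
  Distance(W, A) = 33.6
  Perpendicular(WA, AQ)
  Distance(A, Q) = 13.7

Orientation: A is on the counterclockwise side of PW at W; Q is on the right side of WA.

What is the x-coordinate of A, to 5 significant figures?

21.230

P is at the origin; PW runs at 41.9° with length 48.1, so W = 48.1·(cos 41.9°, sin 41.9°) = (35.801, 32.123). ∠PWA = 106.2°, so WA runs at 41.9° + (180° − 106.2°) = 115.70° from the x-axis; with |WA| = 33.6, A = W + 33.6·(cos 115.70°, sin 115.70°) = (21.230, 62.399). So A.x = 21.230.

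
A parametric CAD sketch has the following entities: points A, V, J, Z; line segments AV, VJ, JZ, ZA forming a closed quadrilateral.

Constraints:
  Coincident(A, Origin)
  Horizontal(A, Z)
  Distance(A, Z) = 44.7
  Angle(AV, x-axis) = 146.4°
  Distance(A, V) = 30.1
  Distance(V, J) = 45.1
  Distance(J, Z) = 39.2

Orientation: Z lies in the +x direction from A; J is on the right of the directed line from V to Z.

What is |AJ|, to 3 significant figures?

16.1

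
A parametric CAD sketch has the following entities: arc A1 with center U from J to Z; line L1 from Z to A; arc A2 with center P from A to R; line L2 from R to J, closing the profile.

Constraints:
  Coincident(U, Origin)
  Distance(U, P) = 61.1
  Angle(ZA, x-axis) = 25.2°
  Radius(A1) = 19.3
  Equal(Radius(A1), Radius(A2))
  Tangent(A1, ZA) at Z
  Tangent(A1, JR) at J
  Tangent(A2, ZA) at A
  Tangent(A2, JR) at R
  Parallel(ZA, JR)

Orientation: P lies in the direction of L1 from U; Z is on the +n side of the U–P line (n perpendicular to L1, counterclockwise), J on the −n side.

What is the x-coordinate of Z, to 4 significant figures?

-8.218

The slot axis is L1's direction at 25.2°, so u = (cos 25.2°, sin 25.2°) = (0.9048, 0.4258) and n = (−sin 25.2°, cos 25.2°) = (-0.4258, 0.9048). U is at the origin and P lies 61.1 along u from U, so P = 61.1·u = (55.28, 26.02). Tangency of A1 to both parallel lines with radius 19.3 puts Z and J at U ± 19.3·n: Z = (-8.218, 17.46), J = (8.218, -17.46). So Z.x = -8.218.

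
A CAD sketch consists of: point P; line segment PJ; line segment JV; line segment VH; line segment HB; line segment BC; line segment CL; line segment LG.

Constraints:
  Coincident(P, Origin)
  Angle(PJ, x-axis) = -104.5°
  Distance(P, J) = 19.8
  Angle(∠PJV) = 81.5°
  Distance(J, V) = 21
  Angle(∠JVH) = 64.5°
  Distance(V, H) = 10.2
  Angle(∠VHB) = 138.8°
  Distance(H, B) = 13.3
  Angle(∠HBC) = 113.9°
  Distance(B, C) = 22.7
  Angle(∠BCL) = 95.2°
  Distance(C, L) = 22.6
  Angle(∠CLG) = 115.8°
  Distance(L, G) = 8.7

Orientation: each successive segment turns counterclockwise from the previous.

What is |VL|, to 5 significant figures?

27.110

P is at the origin; PJ runs at -104.5° with length 19.8, so J = (-4.9575, -19.169). ∠PJV = 81.5° gives JV at -6.0000° from the x-axis; with |JV| = 21.0, V = (15.927, -21.364). ∠JVH = 64.5° gives VH at 109.50° from the x-axis; with |VH| = 10.2, H = (12.523, -11.749). ∠VHB = 138.8° gives HB at 150.70° from the x-axis; with |HB| = 13.3, B = (0.92408, -5.2407). ∠HBC = 113.9° gives BC at -143.20° from the x-axis; with |BC| = 22.7, C = (-17.253, -18.839). ∠BCL = 95.2° gives CL at -58.400° from the x-axis; with |CL| = 22.6, L = (-5.4104, -38.088). Then |VL| = |L − V| = 27.110.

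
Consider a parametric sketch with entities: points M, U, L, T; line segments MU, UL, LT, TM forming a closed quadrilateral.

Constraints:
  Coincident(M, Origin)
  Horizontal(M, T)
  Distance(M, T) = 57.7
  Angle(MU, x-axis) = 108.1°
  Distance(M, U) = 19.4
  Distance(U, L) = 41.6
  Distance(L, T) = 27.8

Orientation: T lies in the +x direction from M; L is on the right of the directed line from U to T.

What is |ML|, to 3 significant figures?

30.1

Checks: |UL| = 41.60 ✓; |LT| = 27.80 ✓.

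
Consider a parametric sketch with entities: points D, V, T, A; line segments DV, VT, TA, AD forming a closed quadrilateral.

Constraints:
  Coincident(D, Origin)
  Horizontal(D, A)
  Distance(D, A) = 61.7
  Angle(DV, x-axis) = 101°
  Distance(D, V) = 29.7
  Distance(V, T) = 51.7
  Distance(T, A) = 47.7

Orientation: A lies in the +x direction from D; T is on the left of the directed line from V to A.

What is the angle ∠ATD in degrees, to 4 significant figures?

66.78°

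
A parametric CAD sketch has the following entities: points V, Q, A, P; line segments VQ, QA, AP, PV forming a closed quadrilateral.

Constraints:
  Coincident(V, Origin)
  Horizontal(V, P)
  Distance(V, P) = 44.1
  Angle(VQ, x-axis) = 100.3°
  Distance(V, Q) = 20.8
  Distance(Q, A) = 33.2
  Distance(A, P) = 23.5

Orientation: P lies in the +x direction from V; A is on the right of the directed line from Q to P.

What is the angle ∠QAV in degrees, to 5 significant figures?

37.045°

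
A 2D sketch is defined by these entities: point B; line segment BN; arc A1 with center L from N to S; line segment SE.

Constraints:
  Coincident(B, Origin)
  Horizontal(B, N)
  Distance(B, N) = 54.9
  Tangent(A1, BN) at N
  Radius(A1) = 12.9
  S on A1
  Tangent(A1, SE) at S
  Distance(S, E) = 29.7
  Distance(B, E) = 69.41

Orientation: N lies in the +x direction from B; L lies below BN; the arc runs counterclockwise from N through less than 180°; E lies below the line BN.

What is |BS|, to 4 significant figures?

46.08

B is at the origin; B and N share the same y with |BN| = 54.9 and N on the +x side, so N = (54.90, 0.000). A1 meets BN tangentially, so LN is at right angles to BN, so L = N + (0, -12.9) = (54.90, -12.90). Since LS ⟂ SE (tangency), |LE| = √(12.9² + 29.7²) = 32.38 regardless of where S sits on A1. So E lies on both circle(B, 69.41) and circle(L, 32.38); the below-BN intersection is E = (52.67, -45.20). S is the foot of the tangent from E: S = (42.74, -17.21).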